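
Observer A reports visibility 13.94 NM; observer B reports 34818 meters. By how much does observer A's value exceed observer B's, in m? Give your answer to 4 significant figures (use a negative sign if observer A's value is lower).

observer A: 13.94 nmi = 25816.88 m.
Difference: 25816.88 − 34818.00 = -9001 m.

-9001 m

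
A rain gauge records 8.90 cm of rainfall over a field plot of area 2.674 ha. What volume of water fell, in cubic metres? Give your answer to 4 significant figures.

2380 cubic metres

Depth: 8.90 cm × 10 = 89 mm.
Area: 2.674 ha = 26740 m².
1 mm over 1 m² is 1 L, so volume = 89 × 26740 = 2379860 L = 2380 m³.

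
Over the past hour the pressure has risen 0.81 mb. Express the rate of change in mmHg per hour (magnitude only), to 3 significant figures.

0.81 mb / 1 h × 0.750062 mmHg/mb = 0.608 mmHg/h.

0.608 mmHg per hour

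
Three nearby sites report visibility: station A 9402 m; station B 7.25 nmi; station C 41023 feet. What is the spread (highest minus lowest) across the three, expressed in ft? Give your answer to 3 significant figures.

station A: 9402 m = 30846.46 ft.
station B: 7.25 nmi = 44051.84 ft.
Spread: 44051.84 − 30846.46 = 13200 ft.

13200 ft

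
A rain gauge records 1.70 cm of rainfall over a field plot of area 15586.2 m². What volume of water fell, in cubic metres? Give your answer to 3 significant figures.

Depth: 1.70 cm × 10 = 17 mm.
1 mm over 1 m² is 1 L, so volume = 17 × 15586.2 = 264965.4 L = 265 m³.

265 cubic metres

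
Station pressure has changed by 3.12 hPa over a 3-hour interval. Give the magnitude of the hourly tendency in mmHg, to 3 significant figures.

0.780 mmHg per hour

3.12 hPa / 3 h × 0.750062 mmHg/hPa = 0.780 mmHg/h.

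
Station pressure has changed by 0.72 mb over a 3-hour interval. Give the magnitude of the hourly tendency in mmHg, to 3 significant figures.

0.72 mb / 3 h × 0.750062 mmHg/mb = 0.180 mmHg/h.

0.180 mmHg per hour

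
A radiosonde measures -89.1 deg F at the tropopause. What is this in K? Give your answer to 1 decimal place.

First to °C: -67.28 °C.
Then to K: 205.9 K.

205.9 K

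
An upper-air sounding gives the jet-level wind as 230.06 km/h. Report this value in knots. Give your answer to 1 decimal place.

1 km/h = 0.539957 kt, so 230.06 × 0.539957 = 124.2 kt.

124.2 kt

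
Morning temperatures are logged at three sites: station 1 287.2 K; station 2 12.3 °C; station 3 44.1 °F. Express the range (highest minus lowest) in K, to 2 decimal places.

station 1: 287.2 K = 14.050 °C.
station 3: 44.1 °F = 6.722 °C.
Spread: 14.050 − 6.722 = 7.328 °C.

7.33 K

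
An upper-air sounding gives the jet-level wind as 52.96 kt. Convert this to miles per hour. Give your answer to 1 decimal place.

1 kt = 1.15078 mph, so 52.96 × 1.15078 = 60.9 mph.

60.9 mph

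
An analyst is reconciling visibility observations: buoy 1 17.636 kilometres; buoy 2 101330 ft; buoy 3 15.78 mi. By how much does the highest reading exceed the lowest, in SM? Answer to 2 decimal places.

buoy 1: 17.636 km = 10.9585 SM.
buoy 2: 101330 ft = 19.1913 SM.
Spread: 19.1913 − 10.9585 = 8.23 SM.

8.23 SM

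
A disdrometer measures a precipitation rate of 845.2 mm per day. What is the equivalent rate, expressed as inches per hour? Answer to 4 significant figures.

845.2 mm/day × 0.0393701 in/mm × 0.0416667 day/hour = 1.386 in/hour.

1.386 in/hour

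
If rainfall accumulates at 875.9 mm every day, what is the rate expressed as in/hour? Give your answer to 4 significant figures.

1.437 in/hour

875.9 mm/day × 0.0393701 in/mm × 0.0416667 day/hour = 1.437 in/hour.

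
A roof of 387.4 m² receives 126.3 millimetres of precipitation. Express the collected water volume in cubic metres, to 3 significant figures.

48.9 cubic metres

1 mm over 1 m² is 1 L, so volume = 126.3 × 387.4 = 48928.62 L = 48.9 m³.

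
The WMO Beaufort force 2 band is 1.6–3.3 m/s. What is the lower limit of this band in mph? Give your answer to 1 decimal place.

3.6 mph

1.6–3.3 m/s × 2.237 = 3.6–7.4 mph.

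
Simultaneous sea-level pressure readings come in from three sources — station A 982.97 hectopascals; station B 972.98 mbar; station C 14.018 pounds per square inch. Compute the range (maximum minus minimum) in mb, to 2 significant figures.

16 mb

station A: 982.97 hPa = 982.97 mb.
station C: 14.018 psi = 966.51 mb.
Spread: 982.97 − 966.51 = 16 mb.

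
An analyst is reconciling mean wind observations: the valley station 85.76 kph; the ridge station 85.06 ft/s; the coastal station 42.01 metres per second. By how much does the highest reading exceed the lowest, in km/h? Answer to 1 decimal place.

the ridge station: 85.06 ft/s = 93.335 km/h.
the coastal station: 42.01 m/s = 151.236 km/h.
Spread: 151.236 − 85.760 = 65.5 km/h.

65.5 km/h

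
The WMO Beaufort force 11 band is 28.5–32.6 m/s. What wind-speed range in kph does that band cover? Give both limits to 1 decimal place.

28.5–32.6 m/s × 3.6 = 102.6–117.4 km/h.

102.6 to 117.4 km/h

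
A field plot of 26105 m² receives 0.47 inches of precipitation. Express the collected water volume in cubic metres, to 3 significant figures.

Depth: 0.47 in × 25.4 = 11.938 mm.
1 mm over 1 m² is 1 L, so volume = 11.938 × 26105 = 311641.49 L = 312 m³.

312 cubic metres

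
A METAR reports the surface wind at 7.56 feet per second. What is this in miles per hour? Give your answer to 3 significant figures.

5.15 mph

1 ft/s = 0.681818 mph, so 7.56 × 0.681818 = 5.15 mph.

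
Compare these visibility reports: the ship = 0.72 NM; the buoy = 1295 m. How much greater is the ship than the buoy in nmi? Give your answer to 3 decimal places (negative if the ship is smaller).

0.021 nmi

the buoy: 1295 m = 0.69924 nmi.
Difference: 0.72000 − 0.69924 = 0.021 nmi.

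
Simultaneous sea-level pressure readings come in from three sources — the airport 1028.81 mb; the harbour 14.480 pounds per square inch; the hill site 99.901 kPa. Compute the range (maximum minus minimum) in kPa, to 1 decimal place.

3.0 kPa

the airport: 1028.81 mb = 102.881 kPa.
the harbour: 14.480 psi = 99.836 kPa.
Spread: 102.881 − 99.836 = 3.0 kPa.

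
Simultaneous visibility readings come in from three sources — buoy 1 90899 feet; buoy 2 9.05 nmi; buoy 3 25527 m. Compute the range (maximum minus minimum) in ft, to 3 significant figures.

35900 ft

buoy 2: 9.05 nmi = 54988.85 ft.
buoy 3: 25527 m = 83750.00 ft.
Spread: 90899.00 − 54988.85 = 35900 ft.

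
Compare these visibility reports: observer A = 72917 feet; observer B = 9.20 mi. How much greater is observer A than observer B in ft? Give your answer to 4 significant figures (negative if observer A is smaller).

observer B: 9.20 SM = 48576.00 ft.
Difference: 72917.00 − 48576.00 = 24340 ft.

24340 ft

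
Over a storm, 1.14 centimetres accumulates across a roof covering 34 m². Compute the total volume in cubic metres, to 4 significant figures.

Depth: 1.14 cm × 10 = 11.4 mm.
1 mm over 1 m² is 1 L, so volume = 11.4 × 34 = 387.6 L = 0.3876 m³.

0.3876 cubic metres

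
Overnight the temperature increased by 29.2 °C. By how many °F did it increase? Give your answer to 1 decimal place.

Converting a difference, only the 9/5 scale factor applies: Δ°F = 29.2 × 1.8 = 52.6 °F.

52.6 °F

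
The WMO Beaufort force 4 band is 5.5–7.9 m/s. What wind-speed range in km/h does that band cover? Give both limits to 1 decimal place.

5.5–7.9 m/s × 3.6 = 19.8–28.4 km/h.

19.8 to 28.4 km/h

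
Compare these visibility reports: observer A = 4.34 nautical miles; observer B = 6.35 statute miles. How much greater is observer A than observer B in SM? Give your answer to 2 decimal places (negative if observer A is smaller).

observer A: 4.34 nmi = 4.9944 SM.
Difference: 4.9944 − 6.3500 = -1.36 SM.

-1.36 SM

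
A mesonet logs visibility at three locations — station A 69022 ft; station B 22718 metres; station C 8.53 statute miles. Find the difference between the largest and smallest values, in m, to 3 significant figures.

8990 m

station A: 69022 ft = 21037.91 m.
station C: 8.53 SM = 13727.70 m.
Spread: 22718.00 − 13727.70 = 8990 m.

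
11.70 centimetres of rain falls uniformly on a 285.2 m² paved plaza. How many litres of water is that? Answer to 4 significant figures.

Depth: 11.70 cm × 10 = 117 mm.
1 mm over 1 m² is 1 L, so volume = 117 × 285.2 = 33368.4 L ≈ 33370 L.

33370 litres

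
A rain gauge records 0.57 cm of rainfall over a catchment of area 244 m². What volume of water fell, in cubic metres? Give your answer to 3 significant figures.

Depth: 0.57 cm × 10 = 5.7 mm.
1 mm over 1 m² is 1 L, so volume = 5.7 × 244 = 1390.8 L = 1.39 m³.

1.39 cubic metres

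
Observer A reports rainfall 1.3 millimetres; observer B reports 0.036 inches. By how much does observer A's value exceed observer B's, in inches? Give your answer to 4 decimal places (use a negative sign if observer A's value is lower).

observer A: 1.3 mm = 0.051181 in.
Difference: 0.051181 − 0.036000 = 0.0152 in.

0.0152 in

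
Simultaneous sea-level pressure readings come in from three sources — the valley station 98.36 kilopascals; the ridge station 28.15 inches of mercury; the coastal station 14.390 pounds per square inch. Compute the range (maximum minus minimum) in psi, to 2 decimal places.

the valley station: 98.36 kPa = 14.2659 psi.
the ridge station: 28.15 inHg = 13.8260 psi.
Spread: 14.3900 − 13.8260 = 0.56 psi.

0.56 psi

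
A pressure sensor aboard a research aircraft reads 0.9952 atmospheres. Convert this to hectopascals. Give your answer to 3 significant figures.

1010 hPa

1 atm = 1013.25 hPa, so 0.9952 × 1013.25 = 1010 hPa.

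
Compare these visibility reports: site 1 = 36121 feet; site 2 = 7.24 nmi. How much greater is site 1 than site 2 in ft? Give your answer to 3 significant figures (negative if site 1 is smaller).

site 2: 7.24 nmi = 43991.08 ft.
Difference: 36121.00 − 43991.08 = -7870 ft.

-7870 ft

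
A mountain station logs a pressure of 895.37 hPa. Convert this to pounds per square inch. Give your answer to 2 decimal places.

12.99 psi

1 hPa = 0.0145038 psi, so 895.37 × 0.0145038 = 12.99 psi.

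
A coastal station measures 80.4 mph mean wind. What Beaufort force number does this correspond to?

Beaufort force 12

80.4 mph = 35.9 m/s, which is Beaufort 12 (hurricane force, ≥32.7 m/s).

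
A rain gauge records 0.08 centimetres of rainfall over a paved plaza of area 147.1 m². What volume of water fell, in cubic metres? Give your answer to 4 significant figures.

0.1177 cubic metres

Depth: 0.08 cm × 10 = 0.8 mm.
1 mm over 1 m² is 1 L, so volume = 0.8 × 147.1 = 117.68 L = 0.1177 m³.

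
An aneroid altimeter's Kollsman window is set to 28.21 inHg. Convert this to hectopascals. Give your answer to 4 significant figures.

1 inHg = 33.8639 hPa, so 28.21 × 33.8639 = 955.3 hPa.

955.3 hPa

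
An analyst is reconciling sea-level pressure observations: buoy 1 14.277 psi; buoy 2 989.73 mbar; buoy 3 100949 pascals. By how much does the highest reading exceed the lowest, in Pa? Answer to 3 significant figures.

2510 Pa

buoy 1: 14.277 psi = 98436.45 Pa.
buoy 2: 989.73 mb = 98973.00 Pa.
Spread: 100949.00 − 98436.45 = 2510 Pa.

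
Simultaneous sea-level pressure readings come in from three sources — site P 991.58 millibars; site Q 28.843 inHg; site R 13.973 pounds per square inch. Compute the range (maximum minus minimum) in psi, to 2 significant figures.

0.41 psi

site P: 991.58 mb = 14.3817 psi.
site Q: 28.843 inHg = 14.1664 psi.
Spread: 14.3817 − 13.9730 = 0.41 psi.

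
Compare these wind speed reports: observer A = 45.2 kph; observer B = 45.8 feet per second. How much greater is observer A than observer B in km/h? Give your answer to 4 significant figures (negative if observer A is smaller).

-5.055 km/h

observer B: 45.8 ft/s = 50.25542 km/h.
Difference: 45.20000 − 50.25542 = -5.055 km/h.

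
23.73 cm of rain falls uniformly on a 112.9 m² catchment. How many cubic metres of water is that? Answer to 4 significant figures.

Depth: 23.73 cm × 10 = 237.3 mm.
1 mm over 1 m² is 1 L, so volume = 237.3 × 112.9 = 26791.17 L = 26.79 m³.

26.79 cubic metres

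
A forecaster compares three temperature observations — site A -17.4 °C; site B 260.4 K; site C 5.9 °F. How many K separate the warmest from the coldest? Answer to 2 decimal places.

4.65 K

site B: 260.4 K = -12.750 °C.
site C: 5.9 °F = -14.500 °C.
Spread: (-12.750) − (-17.400) = 4.650 °C.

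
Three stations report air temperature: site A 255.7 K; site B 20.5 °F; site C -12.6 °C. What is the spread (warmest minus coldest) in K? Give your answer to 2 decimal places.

site A: 255.7 K = -17.450 °C.
site B: 20.5 °F = -6.389 °C.
Spread: (-6.389) − (-17.450) = 11.061 °C.

11.06 K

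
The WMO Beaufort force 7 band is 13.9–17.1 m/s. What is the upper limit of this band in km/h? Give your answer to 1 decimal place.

61.6 km/h

13.9–17.1 m/s × 3.6 = 50.0–61.6 km/h.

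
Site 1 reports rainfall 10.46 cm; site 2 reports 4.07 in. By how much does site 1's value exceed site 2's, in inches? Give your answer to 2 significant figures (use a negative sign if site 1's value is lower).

0.048 in

site 1: 10.46 cm = 4.11811 in.
Difference: 4.11811 − 4.07000 = 0.048 in.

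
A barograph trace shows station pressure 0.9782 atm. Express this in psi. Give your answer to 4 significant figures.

1 atm = 14.6959 psi, so 0.9782 × 14.6959 = 14.38 psi.

14.38 psi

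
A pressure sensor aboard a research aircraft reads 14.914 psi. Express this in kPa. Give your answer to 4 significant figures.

1 psi = 6.89476 kPa, so 14.914 × 6.89476 = 102.8 kPa.

102.8 kPa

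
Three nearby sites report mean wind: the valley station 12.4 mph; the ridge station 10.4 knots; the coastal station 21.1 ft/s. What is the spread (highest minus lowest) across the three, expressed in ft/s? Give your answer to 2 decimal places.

3.55 ft/s

the valley station: 12.4 mph = 18.1867 ft/s.
the ridge station: 10.4 kt = 17.5532 ft/s.
Spread: 21.1000 − 17.5532 = 3.55 ft/s.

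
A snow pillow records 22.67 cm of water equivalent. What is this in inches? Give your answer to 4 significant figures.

8.925 in

1 cm = 0.393701 in, so 22.67 × 0.393701 = 8.925 in.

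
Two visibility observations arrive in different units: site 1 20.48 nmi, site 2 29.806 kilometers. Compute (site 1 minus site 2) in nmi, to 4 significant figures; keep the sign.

site 2: 29.806 km = 16.09395 nmi.
Difference: 20.48000 − 16.09395 = 4.386 nmi.

4.386 nmi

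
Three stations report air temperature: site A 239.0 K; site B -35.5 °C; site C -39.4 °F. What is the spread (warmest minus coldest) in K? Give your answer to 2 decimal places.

5.52 K

site A: 239.0 K = -34.150 °C.
site C: -39.4 °F = -39.667 °C.
Spread: (-34.150) − (-39.667) = 5.517 °C.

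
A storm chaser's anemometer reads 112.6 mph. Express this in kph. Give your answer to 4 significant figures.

1 mph = 1.60934 km/h, so 112.6 × 1.60934 = 181.2 km/h.

181.2 km/h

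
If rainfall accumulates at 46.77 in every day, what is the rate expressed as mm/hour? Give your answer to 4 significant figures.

49.50 mm/hour

46.77 in/day × 25.4 mm/in × 0.0416667 day/hour = 49.50 mm/hour.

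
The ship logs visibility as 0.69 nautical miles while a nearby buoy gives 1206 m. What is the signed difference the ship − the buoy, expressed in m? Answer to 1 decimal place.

71.9 m

the ship: 0.69 nmi = 1277.880 m.
Difference: 1277.880 − 1206.000 = 71.9 m.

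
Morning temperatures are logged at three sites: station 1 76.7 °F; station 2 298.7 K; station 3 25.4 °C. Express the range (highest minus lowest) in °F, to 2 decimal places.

station 1: 76.7 °F = 24.833 °C.
station 2: 298.7 K = 25.550 °C.
Spread: 25.550 − 24.833 = 0.717 °C = 1.29 °F.

1.29 °F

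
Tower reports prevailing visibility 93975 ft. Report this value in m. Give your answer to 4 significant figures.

1 ft = 0.3048 m, so 93975 × 0.3048 = 28640 m.

28640 m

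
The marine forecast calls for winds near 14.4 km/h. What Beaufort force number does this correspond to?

Beaufort force 3

14.4 km/h = 4.0 m/s, which is Beaufort 3 (gentle breeze, 3.4–5.4 m/s).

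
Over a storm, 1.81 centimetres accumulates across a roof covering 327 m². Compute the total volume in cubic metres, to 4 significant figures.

5.919 cubic metres

Depth: 1.81 cm × 10 = 18.1 mm.
1 mm over 1 m² is 1 L, so volume = 18.1 × 327 = 5918.7 L = 5.919 m³.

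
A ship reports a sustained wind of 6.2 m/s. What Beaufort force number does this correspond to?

6.2 m/s lies in the Beaufort 4 band (moderate breeze, 5.5–7.9 m/s).

Beaufort force 4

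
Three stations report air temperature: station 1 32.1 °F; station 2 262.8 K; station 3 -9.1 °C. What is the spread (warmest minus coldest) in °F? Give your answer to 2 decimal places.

station 1: 32.1 °F = 0.056 °C.
station 2: 262.8 K = -10.350 °C.
Spread: 0.056 − (-10.350) = 10.406 °C = 18.73 °F.

18.73 °F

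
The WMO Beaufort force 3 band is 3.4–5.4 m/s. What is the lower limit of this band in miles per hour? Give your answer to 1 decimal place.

7.6 mph

3.4–5.4 m/s × 2.237 = 7.6–12.1 mph.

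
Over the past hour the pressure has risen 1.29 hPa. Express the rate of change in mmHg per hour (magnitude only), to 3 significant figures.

0.968 mmHg per hour

1.29 hPa / 1 h × 0.750062 mmHg/hPa = 0.968 mmHg/h.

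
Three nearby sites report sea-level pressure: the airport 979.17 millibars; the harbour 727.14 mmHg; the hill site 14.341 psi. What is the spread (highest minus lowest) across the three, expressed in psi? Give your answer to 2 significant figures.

0.28 psi

the airport: 979.17 mb = 14.2017 psi.
the harbour: 727.14 mmHg = 14.0605 psi.
Spread: 14.3410 − 14.0605 = 0.28 psi.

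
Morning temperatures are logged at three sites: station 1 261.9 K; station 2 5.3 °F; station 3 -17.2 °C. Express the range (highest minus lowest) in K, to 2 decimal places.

station 1: 261.9 K = -11.250 °C.
station 2: 5.3 °F = -14.833 °C.
Spread: (-11.250) − (-17.200) = 5.950 °C.

5.95 K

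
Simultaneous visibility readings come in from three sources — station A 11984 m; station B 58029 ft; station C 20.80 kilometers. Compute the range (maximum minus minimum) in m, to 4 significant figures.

8816 m

station B: 58029 ft = 17687.24 m.
station C: 20.80 km = 20800.00 m.
Spread: 20800.00 − 11984.00 = 8816 m.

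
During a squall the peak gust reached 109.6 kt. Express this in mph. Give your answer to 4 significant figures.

126.1 mph

1 kt = 1.15078 mph, so 109.6 × 1.15078 = 126.1 mph.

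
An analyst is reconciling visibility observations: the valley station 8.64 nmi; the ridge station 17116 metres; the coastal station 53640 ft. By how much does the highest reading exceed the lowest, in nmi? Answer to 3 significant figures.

the ridge station: 17116 m = 9.24190 nmi.
the coastal station: 53640 ft = 8.82801 nmi.
Spread: 9.24190 − 8.64000 = 0.602 nmi.

0.602 nmi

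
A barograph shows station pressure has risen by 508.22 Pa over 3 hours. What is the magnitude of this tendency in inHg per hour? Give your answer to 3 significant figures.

508.22 Pa / 3 h × 0.0002953 inHg/Pa = 0.0500 inHg/h.

0.0500 inHg per hour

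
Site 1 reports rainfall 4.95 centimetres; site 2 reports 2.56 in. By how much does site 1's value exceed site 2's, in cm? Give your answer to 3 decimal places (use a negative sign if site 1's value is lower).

site 2: 2.56 in = 6.50240 cm.
Difference: 4.95000 − 6.50240 = -1.552 cm.

-1.552 cm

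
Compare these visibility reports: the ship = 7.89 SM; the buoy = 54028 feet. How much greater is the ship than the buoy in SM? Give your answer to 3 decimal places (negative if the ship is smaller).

the buoy: 54028 ft = 10.23258 SM.
Difference: 7.89000 − 10.23258 = -2.343 SM.

-2.343 SM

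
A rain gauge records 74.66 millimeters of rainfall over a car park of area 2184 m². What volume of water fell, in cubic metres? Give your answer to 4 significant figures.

1 mm over 1 m² is 1 L, so volume = 74.66 × 2184 = 163057.44 L = 163.1 m³.

163.1 cubic metres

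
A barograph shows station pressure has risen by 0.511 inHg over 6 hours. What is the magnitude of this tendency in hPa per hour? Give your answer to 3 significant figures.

2.88 hPa per hour

0.511 inHg / 6 h × 33.8639 hPa/inHg = 2.88 hPa/h.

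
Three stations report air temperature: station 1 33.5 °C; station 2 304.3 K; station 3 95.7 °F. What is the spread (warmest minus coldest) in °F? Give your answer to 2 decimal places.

7.63 °F

station 2: 304.3 K = 31.150 °C.
station 3: 95.7 °F = 35.389 °C.
Spread: 35.389 − 31.150 = 4.239 °C = 7.63 °F.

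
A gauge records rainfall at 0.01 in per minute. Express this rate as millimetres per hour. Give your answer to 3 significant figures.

15.2 mm/hour

0.01 in/minute × 25.4 mm/in × 60 minute/hour = 15.2 mm/hour.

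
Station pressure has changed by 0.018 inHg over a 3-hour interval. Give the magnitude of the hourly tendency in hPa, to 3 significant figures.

0.018 inHg / 3 h × 33.8639 hPa/inHg = 0.203 hPa/h.

0.203 hPa per hour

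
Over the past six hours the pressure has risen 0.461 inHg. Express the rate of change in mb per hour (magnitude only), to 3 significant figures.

0.461 inHg / 6 h × 33.8639 mb/inHg = 2.60 mb/h.

2.60 mb per hour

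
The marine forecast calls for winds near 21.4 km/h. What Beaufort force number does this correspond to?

21.4 km/h = 5.9 m/s, which is Beaufort 4 (moderate breeze, 5.5–7.9 m/s).

Beaufort force 4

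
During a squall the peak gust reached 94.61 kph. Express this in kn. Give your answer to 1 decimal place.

1 km/h = 0.539957 kt, so 94.61 × 0.539957 = 51.1 kt.

51.1 kt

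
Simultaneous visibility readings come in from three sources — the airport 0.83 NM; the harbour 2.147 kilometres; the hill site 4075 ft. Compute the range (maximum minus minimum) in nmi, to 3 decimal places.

0.489 nmi

the harbour: 2.147 km = 1.15929 nmi.
the hill site: 4075 ft = 0.67066 nmi.
Spread: 1.15929 − 0.67066 = 0.489 nmi.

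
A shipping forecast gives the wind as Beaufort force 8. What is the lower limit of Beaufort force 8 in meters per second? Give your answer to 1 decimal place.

17.2 m/s

Beaufort 8 (gale) spans 17.2–20.7 m/s.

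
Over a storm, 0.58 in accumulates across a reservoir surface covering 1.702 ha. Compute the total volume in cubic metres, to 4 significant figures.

250.7 cubic metres

Depth: 0.58 in × 25.4 = 14.732 mm.
Area: 1.702 ha = 17020 m².
1 mm over 1 m² is 1 L, so volume = 14.732 × 17020 = 250738.64 L = 250.7 m³.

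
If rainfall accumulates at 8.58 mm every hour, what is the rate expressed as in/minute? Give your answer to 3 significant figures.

0.00563 in/minute

8.58 mm/hour × 0.0393701 in/mm × 0.0166667 hour/minute = 0.00563 in/minute.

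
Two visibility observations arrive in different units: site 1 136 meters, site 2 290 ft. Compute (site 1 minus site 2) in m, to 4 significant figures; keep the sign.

site 2: 290 ft = 88.3920 m.
Difference: 136.0000 − 88.3920 = 47.61 m.

47.61 m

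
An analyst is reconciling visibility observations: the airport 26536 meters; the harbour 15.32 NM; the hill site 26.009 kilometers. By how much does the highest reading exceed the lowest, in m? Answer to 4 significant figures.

2364 m

the harbour: 15.32 nmi = 28372.64 m.
the hill site: 26.009 km = 26009.00 m.
Spread: 28372.64 − 26009.00 = 2364 m.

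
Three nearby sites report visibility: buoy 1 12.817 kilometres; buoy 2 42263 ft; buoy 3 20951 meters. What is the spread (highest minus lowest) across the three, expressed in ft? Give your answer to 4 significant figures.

26690 ft

buoy 1: 12.817 km = 42050.52 ft.
buoy 3: 20951 m = 68736.88 ft.
Spread: 68736.88 − 42050.52 = 26690 ft.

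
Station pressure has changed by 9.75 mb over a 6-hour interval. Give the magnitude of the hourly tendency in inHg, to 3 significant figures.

0.0480 inHg per hour

9.75 mb / 6 h × 0.02953 inHg/mb = 0.0480 inHg/h.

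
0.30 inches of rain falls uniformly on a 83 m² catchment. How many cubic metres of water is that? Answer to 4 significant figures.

0.6325 cubic metres

Depth: 0.30 in × 25.4 = 7.62 mm.
1 mm over 1 m² is 1 L, so volume = 7.62 × 83 = 632.46 L = 0.6325 m³.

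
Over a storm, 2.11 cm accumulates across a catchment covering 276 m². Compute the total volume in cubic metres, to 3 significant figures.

5.82 cubic metres

Depth: 2.11 cm × 10 = 21.1 mm.
1 mm over 1 m² is 1 L, so volume = 21.1 × 276 = 5823.6 L = 5.82 m³.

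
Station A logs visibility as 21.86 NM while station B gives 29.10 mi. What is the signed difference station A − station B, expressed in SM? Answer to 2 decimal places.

station A: 21.86 nmi = 25.1560 SM.
Difference: 25.1560 − 29.1000 = -3.94 SM.

-3.94 SM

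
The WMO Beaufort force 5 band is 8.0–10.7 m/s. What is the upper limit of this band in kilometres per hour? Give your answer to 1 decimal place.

8.0–10.7 m/s × 3.6 = 28.8–38.5 km/h.

38.5 km/h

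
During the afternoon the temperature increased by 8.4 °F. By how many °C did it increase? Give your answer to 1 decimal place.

4.7 °C

Converting a difference, only the 9/5 scale factor applies: Δ°C = 8.4 × 0.5556 = 4.7 °C.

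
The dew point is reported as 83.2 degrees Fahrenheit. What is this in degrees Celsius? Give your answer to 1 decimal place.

28.4 °C

°C = (°F − 32) × 5/9 = (83.2 − 32) / 1.8 = 28.4 °C.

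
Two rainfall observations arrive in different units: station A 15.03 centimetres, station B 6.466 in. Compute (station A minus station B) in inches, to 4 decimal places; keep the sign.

station A: 15.03 cm = 5.917323 in.
Difference: 5.917323 − 6.466000 = -0.5487 in.

-0.5487 in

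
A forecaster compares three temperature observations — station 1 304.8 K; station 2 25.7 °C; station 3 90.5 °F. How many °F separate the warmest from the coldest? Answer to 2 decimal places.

station 1: 304.8 K = 31.650 °C.
station 3: 90.5 °F = 32.500 °C.
Spread: 32.500 − 25.700 = 6.800 °C = 12.24 °F.

12.24 °F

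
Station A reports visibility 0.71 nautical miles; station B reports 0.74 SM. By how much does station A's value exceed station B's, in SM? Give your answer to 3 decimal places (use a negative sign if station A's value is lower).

station A: 0.71 nmi = 0.81705 SM.
Difference: 0.81705 − 0.74000 = 0.077 SM.

0.077 SM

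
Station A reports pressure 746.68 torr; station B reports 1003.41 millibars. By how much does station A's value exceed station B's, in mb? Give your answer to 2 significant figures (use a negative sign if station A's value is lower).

-7.9 mb

station A: 746.68 mmHg = 995.492 mb.
Difference: 995.492 − 1003.410 = -7.9 mb.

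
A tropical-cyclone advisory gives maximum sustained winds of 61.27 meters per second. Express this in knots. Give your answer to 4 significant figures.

1 m/s = 1.94384 kt, so 61.27 × 1.94384 = 119.1 kt.

119.1 kt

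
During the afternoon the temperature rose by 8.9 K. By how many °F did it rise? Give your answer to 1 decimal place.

Converting a difference, only the 9/5 scale factor applies: Δ°F = 8.9 × 1.8 = 16.0 °F.

16.0 °F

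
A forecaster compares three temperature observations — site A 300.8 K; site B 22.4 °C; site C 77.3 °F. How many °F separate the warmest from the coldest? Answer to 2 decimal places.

9.45 °F

site A: 300.8 K = 27.650 °C.
site C: 77.3 °F = 25.167 °C.
Spread: 27.650 − 22.400 = 5.250 °C = 9.45 °F.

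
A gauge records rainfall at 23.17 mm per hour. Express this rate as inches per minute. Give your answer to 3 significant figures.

23.17 mm/hour × 0.0393701 in/mm × 0.0166667 hour/minute = 0.0152 in/minute.

0.0152 in/minute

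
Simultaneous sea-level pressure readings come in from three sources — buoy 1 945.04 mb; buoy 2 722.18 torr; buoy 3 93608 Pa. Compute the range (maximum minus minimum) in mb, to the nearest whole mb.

buoy 2: 722.18 mmHg = 962.83 mb.
buoy 3: 93608 Pa = 936.08 mb.
Spread: 962.83 − 936.08 = 27 mb.

27 mb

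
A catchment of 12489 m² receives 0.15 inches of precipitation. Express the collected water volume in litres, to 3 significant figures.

47600 litres

Depth: 0.15 in × 25.4 = 3.81 mm.
1 mm over 1 m² is 1 L, so volume = 3.81 × 12489 = 47583.09 L ≈ 47600 L.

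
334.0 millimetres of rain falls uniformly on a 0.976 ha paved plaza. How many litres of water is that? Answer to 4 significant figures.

3260000 litres

Area: 0.976 ha = 9760 m².
1 mm over 1 m² is 1 L, so volume = 334 × 9760 = 3259840 L ≈ 3260000 L.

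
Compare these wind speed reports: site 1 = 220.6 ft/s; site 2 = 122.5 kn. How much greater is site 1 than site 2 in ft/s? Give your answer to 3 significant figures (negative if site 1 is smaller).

site 2: 122.5 kt = 206.757 ft/s.
Difference: 220.600 − 206.757 = 13.8 ft/s.

13.8 ft/s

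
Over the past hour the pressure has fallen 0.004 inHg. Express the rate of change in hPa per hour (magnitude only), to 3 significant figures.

0.135 hPa per hour

0.004 inHg / 1 h × 33.8639 hPa/inHg = 0.135 hPa/h.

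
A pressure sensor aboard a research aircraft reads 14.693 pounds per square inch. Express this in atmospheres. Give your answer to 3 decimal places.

1.000 atm

1 psi = 0.068046 atm, so 14.693 × 0.068046 = 1.000 atm.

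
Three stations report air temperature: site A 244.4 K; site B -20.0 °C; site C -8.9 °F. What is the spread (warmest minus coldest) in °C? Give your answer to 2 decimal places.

site A: 244.4 K = -28.750 °C.
site C: -8.9 °F = -22.722 °C.
Spread: (-20.000) − (-28.750) = 8.750 °C.

8.75 °C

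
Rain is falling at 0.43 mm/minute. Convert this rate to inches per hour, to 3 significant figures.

1.02 in/hour

0.43 mm/minute × 0.0393701 in/mm × 60 minute/hour = 1.02 in/hour.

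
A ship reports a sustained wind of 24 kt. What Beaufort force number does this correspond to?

24 kt lies in the Beaufort 6 band (strong breeze, 22–27 kt).

Beaufort force 6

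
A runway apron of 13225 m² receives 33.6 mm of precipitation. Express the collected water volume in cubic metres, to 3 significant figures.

1 mm over 1 m² is 1 L, so volume = 33.6 × 13225 = 444360 L = 444 m³.

444 cubic metres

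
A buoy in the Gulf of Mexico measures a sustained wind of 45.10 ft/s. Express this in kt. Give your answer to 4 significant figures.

1 ft/s = 0.592484 kt, so 45.10 × 0.592484 = 26.72 kt.

26.72 kt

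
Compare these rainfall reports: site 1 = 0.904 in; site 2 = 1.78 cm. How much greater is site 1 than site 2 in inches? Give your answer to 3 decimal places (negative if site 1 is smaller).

site 2: 1.78 cm = 0.70079 in.
Difference: 0.90400 − 0.70079 = 0.203 in.

0.203 in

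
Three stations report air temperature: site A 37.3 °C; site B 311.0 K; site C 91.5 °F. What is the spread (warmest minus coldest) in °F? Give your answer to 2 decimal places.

8.63 °F

site B: 311.0 K = 37.850 °C.
site C: 91.5 °F = 33.056 °C.
Spread: 37.850 − 33.056 = 4.794 °C = 8.63 °F.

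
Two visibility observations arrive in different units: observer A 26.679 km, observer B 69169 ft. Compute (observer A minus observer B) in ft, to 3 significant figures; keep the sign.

observer A: 26.679 km = 87529.53 ft.
Difference: 87529.53 − 69169.00 = 18400 ft.

18400 ft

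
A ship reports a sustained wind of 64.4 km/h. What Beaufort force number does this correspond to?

64.4 km/h = 17.9 m/s, which is Beaufort 8 (gale, 17.2–20.7 m/s).

Beaufort force 8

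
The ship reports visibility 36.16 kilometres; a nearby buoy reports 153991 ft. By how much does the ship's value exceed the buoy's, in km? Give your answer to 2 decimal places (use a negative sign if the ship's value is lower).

-10.78 km

the buoy: 153991 ft = 46.9365 km.
Difference: 36.1600 − 46.9365 = -10.78 km.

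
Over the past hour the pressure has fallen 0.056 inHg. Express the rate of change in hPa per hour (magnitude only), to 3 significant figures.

1.90 hPa per hour

0.056 inHg / 1 h × 33.8639 hPa/inHg = 1.90 hPa/h.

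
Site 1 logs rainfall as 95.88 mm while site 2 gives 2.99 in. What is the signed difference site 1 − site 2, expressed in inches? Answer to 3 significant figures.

0.785 in

site 1: 95.88 mm = 3.77480 in.
Difference: 3.77480 − 2.99000 = 0.785 in.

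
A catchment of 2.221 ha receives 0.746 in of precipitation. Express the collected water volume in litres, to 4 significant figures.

Depth: 0.746 in × 25.4 = 18.9484 mm.
Area: 2.221 ha = 22210 m².
1 mm over 1 m² is 1 L, so volume = 18.9484 × 22210 = 420843.96 L ≈ 420800 L.

420800 litres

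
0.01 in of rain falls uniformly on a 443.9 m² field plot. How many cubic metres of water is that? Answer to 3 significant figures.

Depth: 0.01 in × 25.4 = 0.254 mm.
1 mm over 1 m² is 1 L, so volume = 0.254 × 443.9 = 112.7506 L = 0.113 m³.

0.113 cubic metres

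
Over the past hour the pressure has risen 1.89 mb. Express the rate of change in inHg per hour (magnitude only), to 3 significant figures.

1.89 mb / 1 h × 0.02953 inHg/mb = 0.0558 inHg/h.

0.0558 inHg per hour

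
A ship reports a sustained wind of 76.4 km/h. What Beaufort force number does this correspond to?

Beaufort force 9

76.4 km/h = 21.2 m/s, which is Beaufort 9 (strong gale, 20.8–24.4 m/s).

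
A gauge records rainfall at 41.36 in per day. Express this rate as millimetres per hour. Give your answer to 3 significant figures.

41.36 in/day × 25.4 mm/in × 0.0416667 day/hour = 43.8 mm/hour.

43.8 mm/hour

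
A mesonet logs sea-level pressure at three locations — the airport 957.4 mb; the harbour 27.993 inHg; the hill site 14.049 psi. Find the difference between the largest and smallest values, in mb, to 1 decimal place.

20.7 mb

the harbour: 27.993 inHg = 947.952 mb.
the hill site: 14.049 psi = 968.644 mb.
Spread: 968.644 − 947.952 = 20.7 mb.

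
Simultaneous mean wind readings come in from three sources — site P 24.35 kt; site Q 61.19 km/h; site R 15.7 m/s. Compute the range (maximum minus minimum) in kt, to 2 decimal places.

site Q: 61.19 km/h = 33.0400 kt.
site R: 15.7 m/s = 30.5184 kt.
Spread: 33.0400 − 24.3500 = 8.69 kt.

8.69 kt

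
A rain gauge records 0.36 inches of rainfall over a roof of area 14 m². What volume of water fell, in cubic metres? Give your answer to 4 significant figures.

Depth: 0.36 in × 25.4 = 9.144 mm.
1 mm over 1 m² is 1 L, so volume = 9.144 × 14 = 128.016 L = 0.1280 m³.

0.1280 cubic metres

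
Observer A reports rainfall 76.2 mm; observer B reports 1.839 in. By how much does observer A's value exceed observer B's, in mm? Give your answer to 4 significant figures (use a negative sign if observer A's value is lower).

29.49 mm

observer B: 1.839 in = 46.7106 mm.
Difference: 76.2000 − 46.7106 = 29.49 mm.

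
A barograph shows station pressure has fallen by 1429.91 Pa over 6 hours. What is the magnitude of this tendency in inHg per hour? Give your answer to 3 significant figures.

0.0704 inHg per hour

1429.91 Pa / 6 h × 0.0002953 inHg/Pa = 0.0704 inHg/h.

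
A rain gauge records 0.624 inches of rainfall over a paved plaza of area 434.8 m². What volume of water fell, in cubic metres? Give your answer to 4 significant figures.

Depth: 0.624 in × 25.4 = 15.8496 mm.
1 mm over 1 m² is 1 L, so volume = 15.8496 × 434.8 = 6891.4061 L = 6.891 m³.

6.891 cubic metres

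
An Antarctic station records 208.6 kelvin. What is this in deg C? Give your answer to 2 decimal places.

-64.55 °C

°C = 208.6 − 273.15 = -64.55 °C.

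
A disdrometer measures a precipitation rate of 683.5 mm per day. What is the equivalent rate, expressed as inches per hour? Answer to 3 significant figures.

1.12 in/hour

683.5 mm/day × 0.0393701 in/mm × 0.0416667 day/hour = 1.12 in/hour.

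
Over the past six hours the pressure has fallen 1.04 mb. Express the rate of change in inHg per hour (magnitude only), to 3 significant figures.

1.04 mb / 6 h × 0.02953 inHg/mb = 0.00512 inHg/h.

0.00512 inHg per hour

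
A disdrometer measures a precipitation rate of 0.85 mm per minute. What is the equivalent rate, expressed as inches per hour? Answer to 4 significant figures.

0.85 mm/minute × 0.0393701 in/mm × 60 minute/hour = 2.008 in/hour.

2.008 in/hour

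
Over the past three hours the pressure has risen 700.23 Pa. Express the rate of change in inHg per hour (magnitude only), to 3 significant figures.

700.23 Pa / 3 h × 0.0002953 inHg/Pa = 0.0689 inHg/h.

0.0689 inHg per hour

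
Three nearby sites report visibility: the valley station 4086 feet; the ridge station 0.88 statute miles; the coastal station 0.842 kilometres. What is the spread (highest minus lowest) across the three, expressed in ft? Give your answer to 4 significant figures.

1884 ft

the ridge station: 0.88 SM = 4646.40 ft.
the coastal station: 0.842 km = 2762.47 ft.
Spread: 4646.40 − 2762.47 = 1884 ft.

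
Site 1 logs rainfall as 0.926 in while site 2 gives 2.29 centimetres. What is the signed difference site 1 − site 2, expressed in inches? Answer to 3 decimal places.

0.024 in

site 2: 2.29 cm = 0.90157 in.
Difference: 0.92600 − 0.90157 = 0.024 in.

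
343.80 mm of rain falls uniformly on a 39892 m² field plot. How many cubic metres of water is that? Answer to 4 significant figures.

1 mm over 1 m² is 1 L, so volume = 343.8 × 39892 = 13714870 L = 13710 m³.

13710 cubic metres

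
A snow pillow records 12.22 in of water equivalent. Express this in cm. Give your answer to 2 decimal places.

31.04 cm

1 in = 2.54 cm, so 12.22 × 2.54 = 31.04 cm.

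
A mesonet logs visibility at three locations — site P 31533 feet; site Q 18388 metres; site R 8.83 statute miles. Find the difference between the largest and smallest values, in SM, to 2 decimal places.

site P: 31533 ft = 5.9722 SM.
site Q: 18388 m = 11.4258 SM.
Spread: 11.4258 − 5.9722 = 5.45 SM.

5.45 SM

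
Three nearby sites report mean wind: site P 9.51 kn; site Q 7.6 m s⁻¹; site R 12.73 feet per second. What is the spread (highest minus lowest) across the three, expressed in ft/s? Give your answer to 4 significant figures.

12.20 ft/s

site P: 9.51 kt = 16.0511 ft/s.
site Q: 7.6 m/s = 24.9344 ft/s.
Spread: 24.9344 − 12.7300 = 12.20 ft/s.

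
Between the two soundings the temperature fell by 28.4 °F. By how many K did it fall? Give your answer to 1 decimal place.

15.8 K

A change of 1 °C equals a change of 1.8 °F: ΔK = 28.4 × 0.5556 = 15.8 K.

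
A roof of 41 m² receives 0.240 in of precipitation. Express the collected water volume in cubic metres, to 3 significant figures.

Depth: 0.240 in × 25.4 = 6.096 mm.
1 mm over 1 m² is 1 L, so volume = 6.096 × 41 = 249.936 L = 0.250 m³.

0.250 cubic metres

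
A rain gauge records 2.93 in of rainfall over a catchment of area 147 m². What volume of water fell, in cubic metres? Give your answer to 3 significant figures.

Depth: 2.93 in × 25.4 = 74.422 mm.
1 mm over 1 m² is 1 L, so volume = 74.422 × 147 = 10940.034 L = 10.9 m³.

10.9 cubic metres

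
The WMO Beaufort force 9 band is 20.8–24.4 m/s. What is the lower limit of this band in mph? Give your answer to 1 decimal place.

20.8–24.4 m/s × 2.237 = 46.5–54.6 mph.

46.5 mph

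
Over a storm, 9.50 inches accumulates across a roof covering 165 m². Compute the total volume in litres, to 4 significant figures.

Depth: 9.50 in × 25.4 = 241.3 mm.
1 mm over 1 m² is 1 L, so volume = 241.3 × 165 = 39814.5 L ≈ 39810 L.

39810 litres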